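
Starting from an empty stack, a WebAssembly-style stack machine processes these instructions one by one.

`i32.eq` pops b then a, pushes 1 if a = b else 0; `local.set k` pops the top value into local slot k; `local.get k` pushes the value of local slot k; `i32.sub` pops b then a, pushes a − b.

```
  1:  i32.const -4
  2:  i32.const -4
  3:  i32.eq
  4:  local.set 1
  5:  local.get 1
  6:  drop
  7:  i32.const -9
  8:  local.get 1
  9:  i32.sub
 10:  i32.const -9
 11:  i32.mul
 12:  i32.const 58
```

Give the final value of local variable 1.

i32.const -4 : -4
i32.const -4 : -4 -4
i32.eq       : 1
local.set 1  : (empty)
local.get 1  : 1
drop         : (empty)
i32.const -9 : -9
local.get 1  : -9 1
i32.sub      : -10
i32.const -9 : -10 -9
i32.mul      : 90
i32.const 58 : 90 58

1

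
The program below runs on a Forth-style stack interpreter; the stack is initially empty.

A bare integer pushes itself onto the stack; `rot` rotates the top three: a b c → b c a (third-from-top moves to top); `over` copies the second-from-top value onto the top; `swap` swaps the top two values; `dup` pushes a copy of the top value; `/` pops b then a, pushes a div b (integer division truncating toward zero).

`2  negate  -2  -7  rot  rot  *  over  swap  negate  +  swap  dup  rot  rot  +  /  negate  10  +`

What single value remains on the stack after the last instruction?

10

2      : [2]
negate : [-2]
-2     : [-2, -2]
-7     : [-2, -2, -7]
rot    : [-2, -7, -2]
rot    : [-7, -2, -2]
*      : [-7, 4]
over   : [-7, 4, -7]
swap   : [-7, -7, 4]
negate : [-7, -7, -4]
+      : [-7, -11]
swap   : [-11, -7]
dup    : [-11, -7, -7]
rot    : [-7, -7, -11]
rot    : [-7, -11, -7]
+      : [-7, -18]
/      : [0]
negate : [0]
10     : [0, 10]
+      : [10]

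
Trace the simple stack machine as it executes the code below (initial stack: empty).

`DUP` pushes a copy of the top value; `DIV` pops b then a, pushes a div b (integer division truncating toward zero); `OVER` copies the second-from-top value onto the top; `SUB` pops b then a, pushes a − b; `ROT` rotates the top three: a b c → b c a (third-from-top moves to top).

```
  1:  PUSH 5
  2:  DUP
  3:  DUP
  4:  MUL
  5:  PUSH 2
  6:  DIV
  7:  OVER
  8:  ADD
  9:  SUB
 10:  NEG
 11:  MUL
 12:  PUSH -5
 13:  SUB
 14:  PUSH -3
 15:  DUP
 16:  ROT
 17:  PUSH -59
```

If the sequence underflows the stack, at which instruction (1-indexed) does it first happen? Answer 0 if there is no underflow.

PUSH 5  [5]
DUP     [5, 5]
DUP     [5, 5, 5]
MUL     [5, 25]
PUSH 2  [5, 25, 2]
DIV     [5, 12]
OVER    [5, 12, 5]
ADD     [5, 17]
SUB     [-12]
NEG     [12]
MUL  — needs 2 operands, stack has 1 → underflow

11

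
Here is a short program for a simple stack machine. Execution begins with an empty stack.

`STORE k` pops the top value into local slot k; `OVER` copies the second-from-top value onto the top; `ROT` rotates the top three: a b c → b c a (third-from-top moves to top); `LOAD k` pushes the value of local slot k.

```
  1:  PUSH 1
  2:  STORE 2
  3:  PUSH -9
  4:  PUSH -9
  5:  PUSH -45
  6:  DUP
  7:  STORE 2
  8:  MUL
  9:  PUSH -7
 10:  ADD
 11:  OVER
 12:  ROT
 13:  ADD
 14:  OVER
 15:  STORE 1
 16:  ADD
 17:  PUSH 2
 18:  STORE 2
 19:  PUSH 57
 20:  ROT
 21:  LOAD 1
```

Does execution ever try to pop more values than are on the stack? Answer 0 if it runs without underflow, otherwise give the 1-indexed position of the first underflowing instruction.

PUSH 1   -> [1]
STORE 2  -> []
PUSH -9  -> [-9]
PUSH -9  -> [-9, -9]
PUSH -45 -> [-9, -9, -45]
DUP      -> [-9, -9, -45, -45]
STORE 2  -> [-9, -9, -45]
MUL      -> [-9, 405]
PUSH -7  -> [-9, 405, -7]
ADD      -> [-9, 398]
OVER     -> [-9, 398, -9]
ROT      -> [398, -9, -9]
ADD      -> [398, -18]
OVER     -> [398, -18, 398]
STORE 1  -> [398, -18]
ADD      -> [380]
PUSH 2   -> [380, 2]
STORE 2  -> [380]
PUSH 57  -> [380, 57]
ROT  — needs 3 operands, stack has 2 → underflow

20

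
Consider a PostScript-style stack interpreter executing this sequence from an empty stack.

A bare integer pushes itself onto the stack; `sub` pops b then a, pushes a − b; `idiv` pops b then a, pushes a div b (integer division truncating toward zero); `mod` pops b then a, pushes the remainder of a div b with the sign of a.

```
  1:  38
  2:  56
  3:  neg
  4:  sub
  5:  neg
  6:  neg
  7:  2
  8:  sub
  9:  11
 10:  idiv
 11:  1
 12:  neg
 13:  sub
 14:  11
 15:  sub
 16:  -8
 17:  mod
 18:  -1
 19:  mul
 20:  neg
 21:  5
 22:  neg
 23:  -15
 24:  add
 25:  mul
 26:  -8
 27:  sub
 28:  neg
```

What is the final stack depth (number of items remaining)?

38   → 38
56   → 38 56
neg  → 38 -56
sub  → 94
neg  → -94
neg  → 94
2    → 94 2
sub  → 92
11   → 92 11
idiv → 8
1    → 8 1
neg  → 8 -1
sub  → 9
11   → 9 11
sub  → -2
-8   → -2 -8
mod  → -2
-1   → -2 -1
mul  → 2
neg  → -2
5    → -2 5
neg  → -2 -5
-15  → -2 -5 -15
add  → -2 -20
mul  → 40
-8   → 40 -8
sub  → 48
neg  → -48

1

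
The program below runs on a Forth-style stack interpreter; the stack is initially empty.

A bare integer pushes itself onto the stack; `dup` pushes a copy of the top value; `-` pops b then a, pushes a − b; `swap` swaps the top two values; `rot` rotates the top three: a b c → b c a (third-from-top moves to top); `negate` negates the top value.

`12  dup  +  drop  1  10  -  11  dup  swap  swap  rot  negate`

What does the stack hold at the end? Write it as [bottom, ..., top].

12     -> 12
dup    -> 12 12
+      -> 24
drop   -> (empty)
1      -> 1
10     -> 1 10
-      -> -9
11     -> -9 11
dup    -> -9 11 11
swap   -> -9 11 11
swap   -> -9 11 11
rot    -> 11 11 -9
negate -> 11 11 9

[11, 11, 9]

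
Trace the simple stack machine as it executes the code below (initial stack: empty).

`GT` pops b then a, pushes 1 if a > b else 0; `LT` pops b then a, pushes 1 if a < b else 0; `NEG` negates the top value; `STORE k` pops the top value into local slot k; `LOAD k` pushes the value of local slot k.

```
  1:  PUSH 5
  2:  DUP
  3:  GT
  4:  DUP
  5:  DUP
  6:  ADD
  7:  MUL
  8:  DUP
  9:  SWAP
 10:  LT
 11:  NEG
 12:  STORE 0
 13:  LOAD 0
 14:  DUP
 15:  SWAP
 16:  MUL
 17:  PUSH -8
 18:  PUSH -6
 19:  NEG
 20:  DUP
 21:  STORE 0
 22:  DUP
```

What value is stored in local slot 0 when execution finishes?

PUSH 5  → 5
DUP     → 5 5
GT      → 0
DUP     → 0 0
DUP     → 0 0 0
ADD     → 0 0
MUL     → 0
DUP     → 0 0
SWAP    → 0 0
LT      → 0
NEG     → 0
STORE 0 → (empty)
LOAD 0  → 0
DUP     → 0 0
SWAP    → 0 0
MUL     → 0
PUSH -8 → 0 -8
PUSH -6 → 0 -8 -6
NEG     → 0 -8 6
DUP     → 0 -8 6 6
STORE 0 → 0 -8 6
DUP     → 0 -8 6 6

6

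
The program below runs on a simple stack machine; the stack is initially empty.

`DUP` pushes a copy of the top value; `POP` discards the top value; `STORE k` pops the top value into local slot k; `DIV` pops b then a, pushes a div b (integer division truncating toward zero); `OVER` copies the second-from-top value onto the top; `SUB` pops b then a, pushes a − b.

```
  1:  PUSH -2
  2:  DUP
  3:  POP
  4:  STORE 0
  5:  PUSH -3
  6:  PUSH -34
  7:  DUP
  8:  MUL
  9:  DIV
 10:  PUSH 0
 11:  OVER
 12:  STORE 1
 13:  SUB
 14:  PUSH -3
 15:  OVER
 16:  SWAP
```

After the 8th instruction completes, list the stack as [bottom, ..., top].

PUSH -2   -2
DUP       -2 -2
POP       -2
STORE 0   (empty)
PUSH -3   -3
PUSH -34  -3 -34
DUP       -3 -34 -34
MUL       -3 1156

[-3, 1156]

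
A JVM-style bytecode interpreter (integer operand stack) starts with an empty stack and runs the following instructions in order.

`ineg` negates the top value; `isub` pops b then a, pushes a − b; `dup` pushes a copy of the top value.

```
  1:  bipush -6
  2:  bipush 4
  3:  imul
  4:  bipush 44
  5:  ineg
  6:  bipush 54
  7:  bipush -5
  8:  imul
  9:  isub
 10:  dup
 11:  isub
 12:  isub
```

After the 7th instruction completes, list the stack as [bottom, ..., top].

[-24, -44, 54, -5]

bipush -6 -> [-6]
bipush 4  -> [-6, 4]
imul      -> [-24]
bipush 44 -> [-24, 44]
ineg      -> [-24, -44]
bipush 54 -> [-24, -44, 54]
bipush -5 -> [-24, -44, 54, -5]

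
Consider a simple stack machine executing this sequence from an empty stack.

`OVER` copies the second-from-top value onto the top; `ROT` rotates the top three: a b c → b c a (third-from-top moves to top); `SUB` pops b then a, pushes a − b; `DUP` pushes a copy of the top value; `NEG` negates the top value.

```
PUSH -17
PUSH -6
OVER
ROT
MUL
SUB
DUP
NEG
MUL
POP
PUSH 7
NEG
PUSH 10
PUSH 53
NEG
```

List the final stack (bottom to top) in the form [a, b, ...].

[-7, 10, -53]

PUSH -17 : -17
PUSH -6  : -17 -6
OVER     : -17 -6 -17
ROT      : -6 -17 -17
MUL      : -6 289
SUB      : -295
DUP      : -295 -295
NEG      : -295 295
MUL      : -87025
POP      : (empty)
PUSH 7   : 7
NEG      : -7
PUSH 10  : -7 10
PUSH 53  : -7 10 53
NEG      : -7 10 -53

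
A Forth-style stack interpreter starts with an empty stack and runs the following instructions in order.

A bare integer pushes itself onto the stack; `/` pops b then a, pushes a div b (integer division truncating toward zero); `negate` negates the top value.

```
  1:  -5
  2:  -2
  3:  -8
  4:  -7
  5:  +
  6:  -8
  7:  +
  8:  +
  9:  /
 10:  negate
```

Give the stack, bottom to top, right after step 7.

-5 -> -5
-2 -> -5 -2
-8 -> -5 -2 -8
-7 -> -5 -2 -8 -7
+  -> -5 -2 -15
-8 -> -5 -2 -15 -8
+  -> -5 -2 -23

[-5, -2, -23]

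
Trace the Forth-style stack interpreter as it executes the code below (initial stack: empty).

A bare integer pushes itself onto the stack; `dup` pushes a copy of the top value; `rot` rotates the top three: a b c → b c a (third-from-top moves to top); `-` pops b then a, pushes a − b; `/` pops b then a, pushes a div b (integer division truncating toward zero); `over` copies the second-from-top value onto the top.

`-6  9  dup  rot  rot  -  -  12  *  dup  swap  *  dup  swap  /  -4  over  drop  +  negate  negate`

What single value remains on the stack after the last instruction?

-6     → -6
9      → -6 9
dup    → -6 9 9
rot    → 9 9 -6
rot    → 9 -6 9
-      → 9 -15
-      → 24
12     → 24 12
*      → 288
dup    → 288 288
swap   → 288 288
*      → 82944
dup    → 82944 82944
swap   → 82944 82944
/      → 1
-4     → 1 -4
over   → 1 -4 1
drop   → 1 -4
+      → -3
negate → 3
negate → -3

-3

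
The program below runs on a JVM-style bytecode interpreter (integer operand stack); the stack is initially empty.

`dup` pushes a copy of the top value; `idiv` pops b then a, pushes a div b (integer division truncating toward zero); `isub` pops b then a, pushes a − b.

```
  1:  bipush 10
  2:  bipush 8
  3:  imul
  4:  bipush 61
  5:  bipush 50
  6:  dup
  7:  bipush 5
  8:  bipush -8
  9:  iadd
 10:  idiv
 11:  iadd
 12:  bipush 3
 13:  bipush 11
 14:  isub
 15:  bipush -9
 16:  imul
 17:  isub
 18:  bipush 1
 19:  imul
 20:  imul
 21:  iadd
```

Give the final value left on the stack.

bipush 10 -> [10]
bipush 8  -> [10, 8]
imul      -> [80]
bipush 61 -> [80, 61]
bipush 50 -> [80, 61, 50]
dup       -> [80, 61, 50, 50]
bipush 5  -> [80, 61, 50, 50, 5]
bipush -8 -> [80, 61, 50, 50, 5, -8]
iadd      -> [80, 61, 50, 50, -3]
idiv      -> [80, 61, 50, -16]
iadd      -> [80, 61, 34]
bipush 3  -> [80, 61, 34, 3]
bipush 11 -> [80, 61, 34, 3, 11]
isub      -> [80, 61, 34, -8]
bipush -9 -> [80, 61, 34, -8, -9]
imul      -> [80, 61, 34, 72]
isub      -> [80, 61, -38]
bipush 1  -> [80, 61, -38, 1]
imul      -> [80, 61, -38]
imul      -> [80, -2318]
iadd      -> [-2238]

-2238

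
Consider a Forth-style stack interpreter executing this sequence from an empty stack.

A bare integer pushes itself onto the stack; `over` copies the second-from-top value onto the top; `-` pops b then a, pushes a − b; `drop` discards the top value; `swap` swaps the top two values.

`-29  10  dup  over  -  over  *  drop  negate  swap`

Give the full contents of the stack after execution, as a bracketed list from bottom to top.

[-10, -29]

-29    → [-29]
10     → [-29, 10]
dup    → [-29, 10, 10]
over   → [-29, 10, 10, 10]
-      → [-29, 10, 0]
over   → [-29, 10, 0, 10]
*      → [-29, 10, 0]
drop   → [-29, 10]
negate → [-29, -10]
swap   → [-10, -29]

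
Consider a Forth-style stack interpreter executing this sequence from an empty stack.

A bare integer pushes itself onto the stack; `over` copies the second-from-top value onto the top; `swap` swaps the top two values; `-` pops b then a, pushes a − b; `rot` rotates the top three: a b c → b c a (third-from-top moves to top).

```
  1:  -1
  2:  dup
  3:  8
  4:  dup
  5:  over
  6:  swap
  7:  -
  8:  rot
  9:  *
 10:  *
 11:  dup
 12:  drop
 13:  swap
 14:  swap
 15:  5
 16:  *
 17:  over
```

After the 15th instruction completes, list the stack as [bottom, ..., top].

[-1, 0, 5]

-1   : -1
dup  : -1 -1
8    : -1 -1 8
dup  : -1 -1 8 8
over : -1 -1 8 8 8
swap : -1 -1 8 8 8
-    : -1 -1 8 0
rot  : -1 8 0 -1
*    : -1 8 0
*    : -1 0
dup  : -1 0 0
drop : -1 0
swap : 0 -1
swap : -1 0
5    : -1 0 5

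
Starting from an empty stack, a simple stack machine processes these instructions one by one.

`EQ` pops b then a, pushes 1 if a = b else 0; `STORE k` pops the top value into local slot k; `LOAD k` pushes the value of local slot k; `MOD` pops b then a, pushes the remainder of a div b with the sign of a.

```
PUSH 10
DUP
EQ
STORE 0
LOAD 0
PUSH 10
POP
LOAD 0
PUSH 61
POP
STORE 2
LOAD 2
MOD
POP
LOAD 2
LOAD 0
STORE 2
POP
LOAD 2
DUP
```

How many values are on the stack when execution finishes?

PUSH 10  10
DUP      10 10
EQ       1
STORE 0  (empty)
LOAD 0   1
PUSH 10  1 10
POP      1
LOAD 0   1 1
PUSH 61  1 1 61
POP      1 1
STORE 2  1
LOAD 2   1 1
MOD      0
POP      (empty)
LOAD 2   1
LOAD 0   1 1
STORE 2  1
POP      (empty)
LOAD 2   1
DUP      1 1

2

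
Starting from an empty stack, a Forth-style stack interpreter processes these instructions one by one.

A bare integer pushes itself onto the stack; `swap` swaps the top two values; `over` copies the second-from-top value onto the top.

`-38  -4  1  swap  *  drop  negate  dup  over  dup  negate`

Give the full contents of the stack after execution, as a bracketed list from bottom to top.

[38, 38, 38, -38]

-38    → [-38]
-4     → [-38, -4]
1      → [-38, -4, 1]
swap   → [-38, 1, -4]
*      → [-38, -4]
drop   → [-38]
negate → [38]
dup    → [38, 38]
over   → [38, 38, 38]
dup    → [38, 38, 38, 38]
negate → [38, 38, 38, -38]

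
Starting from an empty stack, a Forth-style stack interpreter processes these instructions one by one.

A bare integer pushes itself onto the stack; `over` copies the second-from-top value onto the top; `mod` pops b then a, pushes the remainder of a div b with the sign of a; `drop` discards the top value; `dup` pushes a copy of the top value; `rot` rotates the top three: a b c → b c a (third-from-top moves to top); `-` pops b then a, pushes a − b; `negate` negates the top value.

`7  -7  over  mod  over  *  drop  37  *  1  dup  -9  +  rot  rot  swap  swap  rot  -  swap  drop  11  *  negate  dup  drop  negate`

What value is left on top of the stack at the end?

99

7       7
-7      7 -7
over    7 -7 7
mod     7 0
over    7 0 7
*       7 0
drop    7
37      7 37
*       259
1       259 1
dup     259 1 1
-9      259 1 1 -9
+       259 1 -8
rot     1 -8 259
rot     -8 259 1
swap    -8 1 259
swap    -8 259 1
rot     259 1 -8
-       259 9
swap    9 259
drop    9
11      9 11
*       99
negate  -99
dup     -99 -99
drop    -99
negate  99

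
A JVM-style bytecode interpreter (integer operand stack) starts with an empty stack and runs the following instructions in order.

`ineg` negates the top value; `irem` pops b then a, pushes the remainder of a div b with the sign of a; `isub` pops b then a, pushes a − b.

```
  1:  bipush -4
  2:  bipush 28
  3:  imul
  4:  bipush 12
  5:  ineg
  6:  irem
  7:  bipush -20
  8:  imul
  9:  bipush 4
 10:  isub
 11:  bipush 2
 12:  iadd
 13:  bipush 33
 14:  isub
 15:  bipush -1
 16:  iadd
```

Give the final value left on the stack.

44

bipush -4   -4
bipush 28   -4 28
imul        -112
bipush 12   -112 12
ineg        -112 -12
irem        -4
bipush -20  -4 -20
imul        80
bipush 4    80 4
isub        76
bipush 2    76 2
iadd        78
bipush 33   78 33
isub        45
bipush -1   45 -1
iadd        44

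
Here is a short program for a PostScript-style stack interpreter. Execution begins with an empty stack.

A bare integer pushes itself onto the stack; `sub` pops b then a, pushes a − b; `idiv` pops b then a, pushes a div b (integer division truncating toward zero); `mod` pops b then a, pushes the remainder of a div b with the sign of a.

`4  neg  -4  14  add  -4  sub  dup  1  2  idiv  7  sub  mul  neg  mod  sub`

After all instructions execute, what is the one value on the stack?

4    → 4
neg  → -4
-4   → -4 -4
14   → -4 -4 14
add  → -4 10
-4   → -4 10 -4
sub  → -4 14
dup  → -4 14 14
1    → -4 14 14 1
2    → -4 14 14 1 2
idiv → -4 14 14 0
7    → -4 14 14 0 7
sub  → -4 14 14 -7
mul  → -4 14 -98
neg  → -4 14 98
mod  → -4 14
sub  → -18

-18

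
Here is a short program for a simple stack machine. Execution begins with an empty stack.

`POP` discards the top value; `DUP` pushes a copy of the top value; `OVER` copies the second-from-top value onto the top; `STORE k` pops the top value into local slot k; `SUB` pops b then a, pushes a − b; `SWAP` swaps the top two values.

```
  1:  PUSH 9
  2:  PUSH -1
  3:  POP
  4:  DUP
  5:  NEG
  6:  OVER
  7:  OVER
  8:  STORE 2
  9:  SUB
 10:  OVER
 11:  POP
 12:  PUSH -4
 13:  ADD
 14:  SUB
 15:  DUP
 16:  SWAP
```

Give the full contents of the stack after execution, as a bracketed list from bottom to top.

[31, 31]

PUSH 9  → [9]
PUSH -1 → [9, -1]
POP     → [9]
DUP     → [9, 9]
NEG     → [9, -9]
OVER    → [9, -9, 9]
OVER    → [9, -9, 9, -9]
STORE 2 → [9, -9, 9]
SUB     → [9, -18]
OVER    → [9, -18, 9]
POP     → [9, -18]
PUSH -4 → [9, -18, -4]
ADD     → [9, -22]
SUB     → [31]
DUP     → [31, 31]
SWAP    → [31, 31]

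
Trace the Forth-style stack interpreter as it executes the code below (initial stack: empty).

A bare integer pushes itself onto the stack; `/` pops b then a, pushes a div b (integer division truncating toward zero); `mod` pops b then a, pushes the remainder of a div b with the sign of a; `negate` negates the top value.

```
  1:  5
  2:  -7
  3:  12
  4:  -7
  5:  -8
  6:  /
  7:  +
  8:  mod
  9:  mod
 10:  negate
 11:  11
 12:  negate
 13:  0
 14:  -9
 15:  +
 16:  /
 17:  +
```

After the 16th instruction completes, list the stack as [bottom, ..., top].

5      → [5]
-7     → [5, -7]
12     → [5, -7, 12]
-7     → [5, -7, 12, -7]
-8     → [5, -7, 12, -7, -8]
/      → [5, -7, 12, 0]
+      → [5, -7, 12]
mod    → [5, -7]
mod    → [5]
negate → [-5]
11     → [-5, 11]
negate → [-5, -11]
0      → [-5, -11, 0]
-9     → [-5, -11, 0, -9]
+      → [-5, -11, -9]
/      → [-5, 1]

[-5, 1]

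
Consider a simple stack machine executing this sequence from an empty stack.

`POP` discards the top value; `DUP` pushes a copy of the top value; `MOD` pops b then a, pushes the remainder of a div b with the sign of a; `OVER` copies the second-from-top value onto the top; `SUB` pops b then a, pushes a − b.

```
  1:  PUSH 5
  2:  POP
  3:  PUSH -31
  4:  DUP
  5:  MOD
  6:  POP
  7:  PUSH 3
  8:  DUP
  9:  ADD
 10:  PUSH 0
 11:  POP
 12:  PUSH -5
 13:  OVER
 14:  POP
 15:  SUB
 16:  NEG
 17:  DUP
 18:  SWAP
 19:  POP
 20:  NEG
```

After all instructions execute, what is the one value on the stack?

PUSH 5   -> 5
POP      -> (empty)
PUSH -31 -> -31
DUP      -> -31 -31
MOD      -> 0
POP      -> (empty)
PUSH 3   -> 3
DUP      -> 3 3
ADD      -> 6
PUSH 0   -> 6 0
POP      -> 6
PUSH -5  -> 6 -5
OVER     -> 6 -5 6
POP      -> 6 -5
SUB      -> 11
NEG      -> -11
DUP      -> -11 -11
SWAP     -> -11 -11
POP      -> -11
NEG      -> 11

11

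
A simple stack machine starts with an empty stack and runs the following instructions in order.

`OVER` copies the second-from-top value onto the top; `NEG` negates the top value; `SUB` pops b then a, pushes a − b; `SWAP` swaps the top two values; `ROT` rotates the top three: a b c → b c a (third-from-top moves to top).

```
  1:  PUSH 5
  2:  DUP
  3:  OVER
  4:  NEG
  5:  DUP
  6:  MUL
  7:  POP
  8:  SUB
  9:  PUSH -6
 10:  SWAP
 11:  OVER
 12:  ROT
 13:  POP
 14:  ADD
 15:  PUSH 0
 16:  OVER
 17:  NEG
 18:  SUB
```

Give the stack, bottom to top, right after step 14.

[-6]

PUSH 5  → [5]
DUP     → [5, 5]
OVER    → [5, 5, 5]
NEG     → [5, 5, -5]
DUP     → [5, 5, -5, -5]
MUL     → [5, 5, 25]
POP     → [5, 5]
SUB     → [0]
PUSH -6 → [0, -6]
SWAP    → [-6, 0]
OVER    → [-6, 0, -6]
ROT     → [0, -6, -6]
POP     → [0, -6]
ADD     → [-6]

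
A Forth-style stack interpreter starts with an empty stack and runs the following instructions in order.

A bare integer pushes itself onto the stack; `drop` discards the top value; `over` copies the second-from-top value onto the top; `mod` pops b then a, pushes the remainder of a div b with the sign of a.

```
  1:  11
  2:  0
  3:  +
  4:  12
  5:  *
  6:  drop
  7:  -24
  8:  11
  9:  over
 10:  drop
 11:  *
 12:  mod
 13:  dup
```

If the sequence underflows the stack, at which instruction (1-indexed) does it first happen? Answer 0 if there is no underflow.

11    [11]
0     [11, 0]
+     [11]
12    [11, 12]
*     [132]
drop  []
-24   [-24]
11    [-24, 11]
over  [-24, 11, -24]
drop  [-24, 11]
*     [-264]
mod  — needs 2 operands, stack has 1 → underflow

12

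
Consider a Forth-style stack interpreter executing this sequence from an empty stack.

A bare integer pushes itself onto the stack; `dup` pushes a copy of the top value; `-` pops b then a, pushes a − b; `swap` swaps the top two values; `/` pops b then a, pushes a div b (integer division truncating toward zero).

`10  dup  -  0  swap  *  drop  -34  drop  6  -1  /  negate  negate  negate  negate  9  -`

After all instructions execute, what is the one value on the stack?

10      [10]
dup     [10, 10]
-       [0]
0       [0, 0]
swap    [0, 0]
*       [0]
drop    []
-34     [-34]
drop    []
6       [6]
-1      [6, -1]
/       [-6]
negate  [6]
negate  [-6]
negate  [6]
negate  [-6]
9       [-6, 9]
-       [-15]

-15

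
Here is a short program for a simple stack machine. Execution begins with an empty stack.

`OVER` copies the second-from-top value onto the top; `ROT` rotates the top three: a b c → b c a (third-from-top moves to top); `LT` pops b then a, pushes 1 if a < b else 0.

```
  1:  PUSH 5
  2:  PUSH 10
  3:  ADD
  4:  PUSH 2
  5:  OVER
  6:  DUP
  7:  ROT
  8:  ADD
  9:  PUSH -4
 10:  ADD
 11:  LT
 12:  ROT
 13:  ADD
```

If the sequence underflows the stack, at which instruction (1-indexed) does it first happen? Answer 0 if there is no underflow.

12

PUSH 5  -> 5
PUSH 10 -> 5 10
ADD     -> 15
PUSH 2  -> 15 2
OVER    -> 15 2 15
DUP     -> 15 2 15 15
ROT     -> 15 15 15 2
ADD     -> 15 15 17
PUSH -4 -> 15 15 17 -4
ADD     -> 15 15 13
LT      -> 15 0
ROT  — needs 3 operands, stack has 2 → underflow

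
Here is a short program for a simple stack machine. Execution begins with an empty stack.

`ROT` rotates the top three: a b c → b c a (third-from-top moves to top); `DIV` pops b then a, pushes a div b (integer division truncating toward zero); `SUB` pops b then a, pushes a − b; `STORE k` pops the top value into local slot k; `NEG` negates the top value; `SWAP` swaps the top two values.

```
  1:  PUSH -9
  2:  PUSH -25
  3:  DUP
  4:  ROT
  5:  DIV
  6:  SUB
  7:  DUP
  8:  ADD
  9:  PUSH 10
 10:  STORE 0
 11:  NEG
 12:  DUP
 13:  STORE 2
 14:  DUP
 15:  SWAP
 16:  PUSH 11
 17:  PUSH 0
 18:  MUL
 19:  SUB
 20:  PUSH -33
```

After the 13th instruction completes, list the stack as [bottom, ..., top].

[54]

PUSH -9  → [-9]
PUSH -25 → [-9, -25]
DUP      → [-9, -25, -25]
ROT      → [-25, -25, -9]
DIV      → [-25, 2]
SUB      → [-27]
DUP      → [-27, -27]
ADD      → [-54]
PUSH 10  → [-54, 10]
STORE 0  → [-54]
NEG      → [54]
DUP      → [54, 54]
STORE 2  → [54]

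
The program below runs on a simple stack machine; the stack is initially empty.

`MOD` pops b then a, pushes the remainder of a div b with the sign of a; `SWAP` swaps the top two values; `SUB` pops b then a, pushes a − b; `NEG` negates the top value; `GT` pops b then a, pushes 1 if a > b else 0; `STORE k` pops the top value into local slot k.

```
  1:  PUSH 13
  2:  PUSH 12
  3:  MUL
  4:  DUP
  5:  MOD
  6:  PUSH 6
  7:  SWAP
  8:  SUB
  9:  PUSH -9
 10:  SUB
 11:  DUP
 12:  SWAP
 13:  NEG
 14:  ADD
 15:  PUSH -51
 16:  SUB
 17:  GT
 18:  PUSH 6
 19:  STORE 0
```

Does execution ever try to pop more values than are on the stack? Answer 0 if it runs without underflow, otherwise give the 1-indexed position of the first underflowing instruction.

17

PUSH 13  -> [13]
PUSH 12  -> [13, 12]
MUL      -> [156]
DUP      -> [156, 156]
MOD      -> [0]
PUSH 6   -> [0, 6]
SWAP     -> [6, 0]
SUB      -> [6]
PUSH -9  -> [6, -9]
SUB      -> [15]
DUP      -> [15, 15]
SWAP     -> [15, 15]
NEG      -> [15, -15]
ADD      -> [0]
PUSH -51 -> [0, -51]
SUB      -> [51]
GT  — needs 2 operands, stack has 1 → underflow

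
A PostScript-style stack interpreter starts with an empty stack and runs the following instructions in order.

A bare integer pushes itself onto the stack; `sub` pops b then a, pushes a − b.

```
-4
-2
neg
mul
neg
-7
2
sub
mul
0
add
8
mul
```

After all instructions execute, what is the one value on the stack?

-4  -> [-4]
-2  -> [-4, -2]
neg -> [-4, 2]
mul -> [-8]
neg -> [8]
-7  -> [8, -7]
2   -> [8, -7, 2]
sub -> [8, -9]
mul -> [-72]
0   -> [-72, 0]
add -> [-72]
8   -> [-72, 8]
mul -> [-576]

-576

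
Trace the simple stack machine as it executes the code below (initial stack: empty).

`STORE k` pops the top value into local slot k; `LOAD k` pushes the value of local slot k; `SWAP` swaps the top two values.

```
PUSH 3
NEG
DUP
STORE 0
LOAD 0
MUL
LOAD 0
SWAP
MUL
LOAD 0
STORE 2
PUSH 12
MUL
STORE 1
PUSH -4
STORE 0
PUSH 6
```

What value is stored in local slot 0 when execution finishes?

PUSH 3  -> 3
NEG     -> -3
DUP     -> -3 -3
STORE 0 -> -3
LOAD 0  -> -3 -3
MUL     -> 9
LOAD 0  -> 9 -3
SWAP    -> -3 9
MUL     -> -27
LOAD 0  -> -27 -3
STORE 2 -> -27
PUSH 12 -> -27 12
MUL     -> -324
STORE 1 -> (empty)
PUSH -4 -> -4
STORE 0 -> (empty)
PUSH 6  -> 6

-4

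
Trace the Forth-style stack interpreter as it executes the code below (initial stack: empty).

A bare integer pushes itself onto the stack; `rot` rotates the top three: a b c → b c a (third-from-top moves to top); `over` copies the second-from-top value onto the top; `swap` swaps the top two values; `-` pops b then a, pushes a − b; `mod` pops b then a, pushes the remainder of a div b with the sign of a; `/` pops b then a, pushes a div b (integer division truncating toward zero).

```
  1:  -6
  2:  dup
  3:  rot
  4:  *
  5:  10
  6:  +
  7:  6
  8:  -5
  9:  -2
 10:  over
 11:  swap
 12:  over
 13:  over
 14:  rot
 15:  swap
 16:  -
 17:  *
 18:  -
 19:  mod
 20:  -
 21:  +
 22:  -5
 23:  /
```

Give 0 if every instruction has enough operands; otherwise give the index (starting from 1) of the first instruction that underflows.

-6  → [-6]
dup → [-6, -6]
rot  — needs 3 operands, stack has 2 → underflow

3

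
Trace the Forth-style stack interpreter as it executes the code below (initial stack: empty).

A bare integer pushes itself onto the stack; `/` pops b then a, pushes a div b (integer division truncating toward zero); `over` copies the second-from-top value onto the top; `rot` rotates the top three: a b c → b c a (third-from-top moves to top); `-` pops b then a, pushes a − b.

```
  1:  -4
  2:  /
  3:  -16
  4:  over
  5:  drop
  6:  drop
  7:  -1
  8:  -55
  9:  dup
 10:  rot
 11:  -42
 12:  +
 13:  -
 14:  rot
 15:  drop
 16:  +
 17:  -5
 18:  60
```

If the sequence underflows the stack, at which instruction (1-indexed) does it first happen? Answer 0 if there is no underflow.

2

-4 : -4
/  — needs 2 operands, stack has 1 → underflow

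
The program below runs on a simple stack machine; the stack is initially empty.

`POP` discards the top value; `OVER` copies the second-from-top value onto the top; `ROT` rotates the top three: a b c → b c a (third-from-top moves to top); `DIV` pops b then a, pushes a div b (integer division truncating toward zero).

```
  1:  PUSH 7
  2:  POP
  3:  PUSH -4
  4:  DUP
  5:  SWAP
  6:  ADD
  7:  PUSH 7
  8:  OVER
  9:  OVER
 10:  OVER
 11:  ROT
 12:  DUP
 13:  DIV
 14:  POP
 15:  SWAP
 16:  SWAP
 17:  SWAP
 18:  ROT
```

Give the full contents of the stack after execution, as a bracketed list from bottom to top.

[-8, -8, 7, 7]

PUSH 7  → [7]
POP     → []
PUSH -4 → [-4]
DUP     → [-4, -4]
SWAP    → [-4, -4]
ADD     → [-8]
PUSH 7  → [-8, 7]
OVER    → [-8, 7, -8]
OVER    → [-8, 7, -8, 7]
OVER    → [-8, 7, -8, 7, -8]
ROT     → [-8, 7, 7, -8, -8]
DUP     → [-8, 7, 7, -8, -8, -8]
DIV     → [-8, 7, 7, -8, 1]
POP     → [-8, 7, 7, -8]
SWAP    → [-8, 7, -8, 7]
SWAP    → [-8, 7, 7, -8]
SWAP    → [-8, 7, -8, 7]
ROT     → [-8, -8, 7, 7]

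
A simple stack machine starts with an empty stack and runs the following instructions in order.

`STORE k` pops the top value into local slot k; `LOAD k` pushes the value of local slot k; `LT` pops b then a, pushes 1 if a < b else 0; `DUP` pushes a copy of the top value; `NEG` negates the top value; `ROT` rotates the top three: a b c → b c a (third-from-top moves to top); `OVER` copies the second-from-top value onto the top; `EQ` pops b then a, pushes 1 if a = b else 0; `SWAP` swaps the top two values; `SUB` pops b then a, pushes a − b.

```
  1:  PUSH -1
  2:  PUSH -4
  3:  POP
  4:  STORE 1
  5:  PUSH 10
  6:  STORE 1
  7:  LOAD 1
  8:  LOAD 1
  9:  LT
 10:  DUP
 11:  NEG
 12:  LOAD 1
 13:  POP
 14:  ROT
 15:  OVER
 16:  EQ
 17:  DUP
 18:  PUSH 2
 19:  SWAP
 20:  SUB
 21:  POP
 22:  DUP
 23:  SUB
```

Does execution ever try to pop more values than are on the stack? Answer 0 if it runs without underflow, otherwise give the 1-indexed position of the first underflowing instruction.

PUSH -1 : [-1]
PUSH -4 : [-1, -4]
POP     : [-1]
STORE 1 : []
PUSH 10 : [10]
STORE 1 : []
LOAD 1  : [10]
LOAD 1  : [10, 10]
LT      : [0]
DUP     : [0, 0]
NEG     : [0, 0]
LOAD 1  : [0, 0, 10]
POP     : [0, 0]
ROT  — needs 3 operands, stack has 2 → underflow

14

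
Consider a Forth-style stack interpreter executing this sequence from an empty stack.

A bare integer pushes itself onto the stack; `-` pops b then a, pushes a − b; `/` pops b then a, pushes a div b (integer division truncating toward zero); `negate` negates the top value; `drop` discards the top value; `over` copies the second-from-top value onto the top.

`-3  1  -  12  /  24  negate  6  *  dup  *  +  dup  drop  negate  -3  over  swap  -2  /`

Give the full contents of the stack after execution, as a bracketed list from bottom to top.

-3      -3
1       -3 1
-       -4
12      -4 12
/       0
24      0 24
negate  0 -24
6       0 -24 6
*       0 -144
dup     0 -144 -144
*       0 20736
+       20736
dup     20736 20736
drop    20736
negate  -20736
-3      -20736 -3
over    -20736 -3 -20736
swap    -20736 -20736 -3
-2      -20736 -20736 -3 -2
/       -20736 -20736 1

[-20736, -20736, 1]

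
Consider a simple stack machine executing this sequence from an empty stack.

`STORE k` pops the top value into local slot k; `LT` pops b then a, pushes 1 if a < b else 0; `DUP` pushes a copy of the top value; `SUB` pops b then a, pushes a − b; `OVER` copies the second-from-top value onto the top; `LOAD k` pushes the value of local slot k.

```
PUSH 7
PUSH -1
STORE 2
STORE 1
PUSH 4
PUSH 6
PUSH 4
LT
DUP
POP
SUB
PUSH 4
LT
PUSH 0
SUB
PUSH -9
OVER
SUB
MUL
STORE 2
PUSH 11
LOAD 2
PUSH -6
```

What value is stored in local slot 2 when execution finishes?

PUSH 7  -> 7
PUSH -1 -> 7 -1
STORE 2 -> 7
STORE 1 -> (empty)
PUSH 4  -> 4
PUSH 6  -> 4 6
PUSH 4  -> 4 6 4
LT      -> 4 0
DUP     -> 4 0 0
POP     -> 4 0
SUB     -> 4
PUSH 4  -> 4 4
LT      -> 0
PUSH 0  -> 0 0
SUB     -> 0
PUSH -9 -> 0 -9
OVER    -> 0 -9 0
SUB     -> 0 -9
MUL     -> 0
STORE 2 -> (empty)
PUSH 11 -> 11
LOAD 2  -> 11 0
PUSH -6 -> 11 0 -6

0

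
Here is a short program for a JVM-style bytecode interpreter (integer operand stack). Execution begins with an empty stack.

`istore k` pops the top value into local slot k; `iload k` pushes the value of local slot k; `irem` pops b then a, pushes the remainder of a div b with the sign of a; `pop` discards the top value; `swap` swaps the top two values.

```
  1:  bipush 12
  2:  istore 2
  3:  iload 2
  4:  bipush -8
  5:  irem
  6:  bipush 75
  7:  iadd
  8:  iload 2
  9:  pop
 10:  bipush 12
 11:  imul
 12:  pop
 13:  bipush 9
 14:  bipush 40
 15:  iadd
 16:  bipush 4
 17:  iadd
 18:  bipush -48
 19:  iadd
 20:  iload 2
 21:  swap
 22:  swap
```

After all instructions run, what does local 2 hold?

bipush 12  → 12
istore 2   → (empty)
iload 2    → 12
bipush -8  → 12 -8
irem       → 4
bipush 75  → 4 75
iadd       → 79
iload 2    → 79 12
pop        → 79
bipush 12  → 79 12
imul       → 948
pop        → (empty)
bipush 9   → 9
bipush 40  → 9 40
iadd       → 49
bipush 4   → 49 4
iadd       → 53
bipush -48 → 53 -48
iadd       → 5
iload 2    → 5 12
swap       → 12 5
swap       → 5 12

12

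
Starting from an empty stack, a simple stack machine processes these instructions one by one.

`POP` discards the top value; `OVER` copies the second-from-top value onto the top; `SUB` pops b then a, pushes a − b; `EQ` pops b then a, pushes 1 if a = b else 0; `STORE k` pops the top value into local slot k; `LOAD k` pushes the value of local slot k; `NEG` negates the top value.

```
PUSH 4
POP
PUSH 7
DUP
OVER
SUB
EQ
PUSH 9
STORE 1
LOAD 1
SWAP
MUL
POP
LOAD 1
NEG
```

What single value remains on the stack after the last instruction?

-9

PUSH 4  -> [4]
POP     -> []
PUSH 7  -> [7]
DUP     -> [7, 7]
OVER    -> [7, 7, 7]
SUB     -> [7, 0]
EQ      -> [0]
PUSH 9  -> [0, 9]
STORE 1 -> [0]
LOAD 1  -> [0, 9]
SWAP    -> [9, 0]
MUL     -> [0]
POP     -> []
LOAD 1  -> [9]
NEG     -> [-9]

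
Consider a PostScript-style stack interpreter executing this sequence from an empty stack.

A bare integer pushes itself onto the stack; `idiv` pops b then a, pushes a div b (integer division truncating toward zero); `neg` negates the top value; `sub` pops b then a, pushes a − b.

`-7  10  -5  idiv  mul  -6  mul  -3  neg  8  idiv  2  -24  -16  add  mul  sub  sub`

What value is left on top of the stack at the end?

-164

-7   : -7
10   : -7 10
-5   : -7 10 -5
idiv : -7 -2
mul  : 14
-6   : 14 -6
mul  : -84
-3   : -84 -3
neg  : -84 3
8    : -84 3 8
idiv : -84 0
2    : -84 0 2
-24  : -84 0 2 -24
-16  : -84 0 2 -24 -16
add  : -84 0 2 -40
mul  : -84 0 -80
sub  : -84 80
sub  : -164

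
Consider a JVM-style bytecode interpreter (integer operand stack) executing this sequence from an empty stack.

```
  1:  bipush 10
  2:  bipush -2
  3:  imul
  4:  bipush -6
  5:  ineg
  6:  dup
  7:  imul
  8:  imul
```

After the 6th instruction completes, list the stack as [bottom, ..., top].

[-20, 6, 6]

bipush 10  [10]
bipush -2  [10, -2]
imul       [-20]
bipush -6  [-20, -6]
ineg       [-20, 6]
dup        [-20, 6, 6]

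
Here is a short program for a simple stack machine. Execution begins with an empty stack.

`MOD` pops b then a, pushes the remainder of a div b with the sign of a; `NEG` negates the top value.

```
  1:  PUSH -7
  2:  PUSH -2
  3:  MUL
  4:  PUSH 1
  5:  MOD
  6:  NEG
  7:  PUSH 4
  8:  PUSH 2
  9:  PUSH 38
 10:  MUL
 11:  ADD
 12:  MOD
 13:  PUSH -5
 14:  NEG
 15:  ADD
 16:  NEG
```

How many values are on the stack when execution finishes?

1

PUSH -7 : [-7]
PUSH -2 : [-7, -2]
MUL     : [14]
PUSH 1  : [14, 1]
MOD     : [0]
NEG     : [0]
PUSH 4  : [0, 4]
PUSH 2  : [0, 4, 2]
PUSH 38 : [0, 4, 2, 38]
MUL     : [0, 4, 76]
ADD     : [0, 80]
MOD     : [0]
PUSH -5 : [0, -5]
NEG     : [0, 5]
ADD     : [5]
NEG     : [-5]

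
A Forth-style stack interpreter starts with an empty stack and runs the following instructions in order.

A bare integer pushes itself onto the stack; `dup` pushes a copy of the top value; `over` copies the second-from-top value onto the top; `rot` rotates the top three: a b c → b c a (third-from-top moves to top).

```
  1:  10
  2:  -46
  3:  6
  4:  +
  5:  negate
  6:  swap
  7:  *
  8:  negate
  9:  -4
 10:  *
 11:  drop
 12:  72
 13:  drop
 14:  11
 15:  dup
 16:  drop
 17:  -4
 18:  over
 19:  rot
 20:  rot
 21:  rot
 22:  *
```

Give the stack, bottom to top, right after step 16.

[11]

10      [10]
-46     [10, -46]
6       [10, -46, 6]
+       [10, -40]
negate  [10, 40]
swap    [40, 10]
*       [400]
negate  [-400]
-4      [-400, -4]
*       [1600]
drop    []
72      [72]
drop    []
11      [11]
dup     [11, 11]
drop    [11]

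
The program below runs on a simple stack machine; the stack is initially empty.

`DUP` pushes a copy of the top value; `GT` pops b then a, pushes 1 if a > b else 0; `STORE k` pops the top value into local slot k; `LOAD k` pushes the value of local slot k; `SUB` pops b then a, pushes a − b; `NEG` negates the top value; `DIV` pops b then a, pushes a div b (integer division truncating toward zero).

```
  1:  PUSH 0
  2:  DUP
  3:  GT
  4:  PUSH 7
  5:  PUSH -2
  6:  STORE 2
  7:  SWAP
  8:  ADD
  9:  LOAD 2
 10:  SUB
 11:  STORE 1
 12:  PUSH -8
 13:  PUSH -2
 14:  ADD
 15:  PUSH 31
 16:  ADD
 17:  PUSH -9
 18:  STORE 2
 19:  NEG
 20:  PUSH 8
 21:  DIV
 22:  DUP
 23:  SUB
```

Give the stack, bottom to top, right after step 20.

PUSH 0  : [0]
DUP     : [0, 0]
GT      : [0]
PUSH 7  : [0, 7]
PUSH -2 : [0, 7, -2]
STORE 2 : [0, 7]
SWAP    : [7, 0]
ADD     : [7]
LOAD 2  : [7, -2]
SUB     : [9]
STORE 1 : []
PUSH -8 : [-8]
PUSH -2 : [-8, -2]
ADD     : [-10]
PUSH 31 : [-10, 31]
ADD     : [21]
PUSH -9 : [21, -9]
STORE 2 : [21]
NEG     : [-21]
PUSH 8  : [-21, 8]

[-21, 8]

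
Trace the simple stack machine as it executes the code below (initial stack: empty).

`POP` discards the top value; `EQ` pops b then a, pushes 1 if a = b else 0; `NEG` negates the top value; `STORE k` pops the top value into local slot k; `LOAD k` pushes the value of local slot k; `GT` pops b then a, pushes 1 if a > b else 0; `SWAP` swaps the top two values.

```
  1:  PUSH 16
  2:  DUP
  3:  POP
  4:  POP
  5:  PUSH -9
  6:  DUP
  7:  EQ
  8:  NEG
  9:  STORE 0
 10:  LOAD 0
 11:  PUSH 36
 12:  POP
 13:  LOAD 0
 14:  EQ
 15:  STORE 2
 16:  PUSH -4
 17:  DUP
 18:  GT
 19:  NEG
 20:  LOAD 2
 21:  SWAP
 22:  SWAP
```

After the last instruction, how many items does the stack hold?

2

PUSH 16  16
DUP      16 16
POP      16
POP      (empty)
PUSH -9  -9
DUP      -9 -9
EQ       1
NEG      -1
STORE 0  (empty)
LOAD 0   -1
PUSH 36  -1 36
POP      -1
LOAD 0   -1 -1
EQ       1
STORE 2  (empty)
PUSH -4  -4
DUP      -4 -4
GT       0
NEG      0
LOAD 2   0 1
SWAP     1 0
SWAP     0 1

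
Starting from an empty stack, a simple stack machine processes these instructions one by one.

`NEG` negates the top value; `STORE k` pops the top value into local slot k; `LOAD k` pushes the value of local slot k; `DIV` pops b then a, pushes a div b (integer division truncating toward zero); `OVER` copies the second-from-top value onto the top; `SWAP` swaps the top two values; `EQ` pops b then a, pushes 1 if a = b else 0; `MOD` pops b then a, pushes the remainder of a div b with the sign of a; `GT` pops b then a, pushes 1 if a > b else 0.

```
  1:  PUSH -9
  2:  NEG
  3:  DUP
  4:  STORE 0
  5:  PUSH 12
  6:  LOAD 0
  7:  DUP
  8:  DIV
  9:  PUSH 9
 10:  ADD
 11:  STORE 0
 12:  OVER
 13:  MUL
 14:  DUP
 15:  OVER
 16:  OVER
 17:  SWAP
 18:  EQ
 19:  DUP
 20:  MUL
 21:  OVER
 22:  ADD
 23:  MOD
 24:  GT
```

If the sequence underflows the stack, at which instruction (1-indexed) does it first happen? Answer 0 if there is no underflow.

PUSH -9 -> [-9]
NEG     -> [9]
DUP     -> [9, 9]
STORE 0 -> [9]
PUSH 12 -> [9, 12]
LOAD 0  -> [9, 12, 9]
DUP     -> [9, 12, 9, 9]
DIV     -> [9, 12, 1]
PUSH 9  -> [9, 12, 1, 9]
ADD     -> [9, 12, 10]
STORE 0 -> [9, 12]
OVER    -> [9, 12, 9]
MUL     -> [9, 108]
DUP     -> [9, 108, 108]
OVER    -> [9, 108, 108, 108]
OVER    -> [9, 108, 108, 108, 108]
SWAP    -> [9, 108, 108, 108, 108]
EQ      -> [9, 108, 108, 1]
DUP     -> [9, 108, 108, 1, 1]
MUL     -> [9, 108, 108, 1]
OVER    -> [9, 108, 108, 1, 108]
ADD     -> [9, 108, 108, 109]
MOD     -> [9, 108, 108]
GT      -> [9, 0]

0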